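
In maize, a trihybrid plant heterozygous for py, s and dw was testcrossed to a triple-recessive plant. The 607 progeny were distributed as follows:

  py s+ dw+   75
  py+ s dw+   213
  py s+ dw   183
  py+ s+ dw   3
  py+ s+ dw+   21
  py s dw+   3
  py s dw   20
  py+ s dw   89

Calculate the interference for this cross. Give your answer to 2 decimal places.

0.54

The two most frequent reciprocal classes, py s+ dw and py+ s dw+, are the parental types, so the F1 was py s+ dw / py+ s dw+.
The two rarest classes, py+ s+ dw and py s dw+, are the double crossovers. Comparing them with the parentals, only the py allele has switched, so py is the middle locus and the order is s – py – dw.
s–py: (41 + 6)/607 = 0.0774; py–dw: (164 + 6)/607 = 0.2801.
Expected DCO frequency = 0.0774 × 0.2801 ≈ 0.02168; observed = 6/607 ≈ 0.00988.
Coefficient of coincidence = 0.00988/0.02168 ≈ 0.46; interference = 1 − 0.46 = 0.54.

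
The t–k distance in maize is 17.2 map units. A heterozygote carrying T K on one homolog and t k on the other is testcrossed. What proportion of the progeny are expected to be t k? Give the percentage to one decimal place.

41.4%

A map distance of 17.2 map units corresponds to a recombination frequency of 0.172.
The F1 is T K / t k, so t k is a parental gamete class with expected frequency (1 − r)/2 = 0.828/2 = 0.4140.
That is 0.4140 = 41.4% of the progeny.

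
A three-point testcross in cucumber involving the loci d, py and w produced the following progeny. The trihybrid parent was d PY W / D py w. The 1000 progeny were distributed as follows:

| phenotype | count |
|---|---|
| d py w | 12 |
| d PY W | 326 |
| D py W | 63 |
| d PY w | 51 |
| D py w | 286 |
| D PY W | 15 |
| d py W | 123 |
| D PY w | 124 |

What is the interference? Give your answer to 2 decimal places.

The two rarest classes, D PY W and d py w, are the double crossovers. Comparing them with the parentals, only the d allele has switched, so d is the middle locus and the order is w – d – py.
w–d: (114 + 27)/1000 = 0.1410; d–py: (247 + 27)/1000 = 0.2740.
Expected DCO frequency = 0.1410 × 0.2740 ≈ 0.03863; observed = 27/1000 ≈ 0.02700.
Coefficient of coincidence = 0.02700/0.03863 ≈ 0.70; interference = 1 − 0.70 = 0.30.

0.30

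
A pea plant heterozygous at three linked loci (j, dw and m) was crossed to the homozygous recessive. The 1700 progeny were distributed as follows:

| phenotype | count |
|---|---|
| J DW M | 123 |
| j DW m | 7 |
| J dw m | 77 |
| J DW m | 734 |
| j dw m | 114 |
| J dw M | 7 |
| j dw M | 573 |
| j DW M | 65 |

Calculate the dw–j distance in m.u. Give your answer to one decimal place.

The two most frequent reciprocal classes, j dw M and J DW m, are the parental types, so the F1 was j dw M / J DW m.
The two rarest classes, J dw M and j DW m, are the double crossovers. Comparing them with the parentals, only the j allele has switched, so j is the middle locus and the order is m – j – dw.
Crossovers in the j–dw interval produce the single-crossover classes j DW M and J dw m (65 + 77 = 142) plus the double crossovers (14).
RF(j–dw) = (142 + 14) / 1700 = 156/1700 = 0.0918 → 9.2 m.u.

9.2 m.u.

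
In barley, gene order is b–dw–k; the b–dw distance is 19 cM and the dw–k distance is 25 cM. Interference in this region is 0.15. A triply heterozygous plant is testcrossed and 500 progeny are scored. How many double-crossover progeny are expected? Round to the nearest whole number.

Map distances give recombination frequencies of 0.190 and 0.250 for the two intervals.
With interference 0.15 (so coincidence = 0.85), expected double-crossover frequency = 0.190 × 0.250 × 0.85 = 0.04038.
Expected number = 0.04038 × 500 = 20.19 ≈ 20.

20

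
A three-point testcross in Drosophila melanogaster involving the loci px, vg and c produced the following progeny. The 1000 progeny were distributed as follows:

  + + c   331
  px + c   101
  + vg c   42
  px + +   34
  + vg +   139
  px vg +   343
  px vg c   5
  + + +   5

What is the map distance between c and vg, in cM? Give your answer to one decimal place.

The two most frequent reciprocal classes, + + c and px vg +, are the parental types, so the F1 was + + c / px vg +.
The two rarest classes, + + + and px vg c, are the double crossovers. Comparing them with the parentals, only the c allele has switched, so c is the middle locus and the order is vg – c – px.
Crossovers in the vg–c interval produce the single-crossover classes + vg c and px + + (42 + 34 = 76) plus the double crossovers (10).
RF(vg–c) = (76 + 10) / 1000 = 86/1000 = 0.0860 → 8.6 cM.

8.6 cM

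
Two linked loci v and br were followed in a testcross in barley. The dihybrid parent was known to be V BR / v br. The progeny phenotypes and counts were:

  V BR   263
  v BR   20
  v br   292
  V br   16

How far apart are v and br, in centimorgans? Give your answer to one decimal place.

The recombinant classes are V br and v BR: 16 + 20 = 36.
Recombination frequency = 36/591 = 0.0609 ≈ 6.1%, i.e. 6.1 centimorgans.

6.1 centimorgans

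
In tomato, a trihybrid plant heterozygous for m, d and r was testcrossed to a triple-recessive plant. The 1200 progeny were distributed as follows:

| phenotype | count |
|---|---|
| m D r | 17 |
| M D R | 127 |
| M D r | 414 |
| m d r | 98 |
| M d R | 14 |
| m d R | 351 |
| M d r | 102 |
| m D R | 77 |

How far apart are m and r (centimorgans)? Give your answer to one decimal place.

The two most frequent reciprocal classes, m d R and M D r, are the parental types, so the F1 was m d R / M D r.
The two rarest classes, M d R and m D r, are the double crossovers. Comparing them with the parentals, only the m allele has switched, so m is the middle locus and the order is r – m – d.
Crossovers in the r–m interval produce the single-crossover classes m d r and M D R (98 + 127 = 225) plus the double crossovers (31).
RF(r–m) = (225 + 31) / 1200 = 256/1200 = 0.2133 → 21.3 centimorgans.

21.3 centimorgans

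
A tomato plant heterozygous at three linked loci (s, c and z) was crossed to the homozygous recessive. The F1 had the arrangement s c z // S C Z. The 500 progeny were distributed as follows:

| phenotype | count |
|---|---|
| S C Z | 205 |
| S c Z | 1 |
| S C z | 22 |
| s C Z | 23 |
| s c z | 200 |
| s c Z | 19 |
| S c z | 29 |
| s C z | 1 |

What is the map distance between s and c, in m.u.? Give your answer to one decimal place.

The two rarest classes, s C z and S c Z, are the double crossovers. Comparing them with the parentals, only the c allele has switched, so c is the middle locus and the order is s – c – z.
Crossovers in the s–c interval produce the single-crossover classes S c z and s C Z (29 + 23 = 52) plus the double crossovers (2).
RF(s–c) = (52 + 2) / 500 = 54/500 = 0.1080 → 10.8 m.u.

10.8 m.u.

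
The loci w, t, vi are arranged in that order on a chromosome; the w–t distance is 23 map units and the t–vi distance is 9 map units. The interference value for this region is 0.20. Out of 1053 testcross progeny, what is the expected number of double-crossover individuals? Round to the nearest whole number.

17

Map distances give recombination frequencies of 0.230 and 0.090 for the two intervals.
With interference 0.20 (so coincidence = 0.80), expected double-crossover frequency = 0.230 × 0.090 × 0.80 = 0.01656.
Expected number = 0.01656 × 1053 = 17.44 ≈ 17.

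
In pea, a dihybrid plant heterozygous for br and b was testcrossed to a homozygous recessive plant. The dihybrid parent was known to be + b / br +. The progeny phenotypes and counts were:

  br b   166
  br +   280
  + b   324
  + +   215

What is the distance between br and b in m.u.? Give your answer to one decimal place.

The recombinant classes are + + and br b: 215 + 166 = 381.
Recombination frequency = 381/985 = 0.3868 ≈ 38.7%, i.e. 38.7 m.u.

38.7 m.u.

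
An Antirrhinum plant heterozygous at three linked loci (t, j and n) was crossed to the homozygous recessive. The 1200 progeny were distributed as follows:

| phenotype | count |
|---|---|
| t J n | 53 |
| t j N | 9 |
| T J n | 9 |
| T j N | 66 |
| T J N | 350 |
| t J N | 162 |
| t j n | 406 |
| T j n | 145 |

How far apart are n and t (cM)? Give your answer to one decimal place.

The two most frequent reciprocal classes, T J N and t j n, are the parental types, so the F1 was T J N / t j n.
The two rarest classes, T J n and t j N, are the double crossovers. Comparing them with the parentals, only the n allele has switched, so n is the middle locus and the order is t – n – j.
Crossovers in the t–n interval produce the single-crossover classes t J N and T j n (162 + 145 = 307) plus the double crossovers (18).
RF(t–n) = (307 + 18) / 1200 = 325/1200 = 0.2708 → 27.1 cM.

27.1 cM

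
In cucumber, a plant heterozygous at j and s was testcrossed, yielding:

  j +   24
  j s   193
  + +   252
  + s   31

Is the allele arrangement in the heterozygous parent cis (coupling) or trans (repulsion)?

The two most frequent classes are + + (252) and j s (193); these are the parental (non-recombinant) types.
So the F1 carried + + on one chromosome and j s on the other — the recessive alleles are on the same chromosome (cis / coupling).

cis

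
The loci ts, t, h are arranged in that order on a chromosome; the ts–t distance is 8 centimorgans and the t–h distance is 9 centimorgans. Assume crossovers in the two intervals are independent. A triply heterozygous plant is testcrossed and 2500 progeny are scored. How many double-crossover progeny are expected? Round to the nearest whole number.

Map distances give recombination frequencies of 0.080 and 0.090 for the two intervals.
With no interference, expected double-crossover frequency = 0.080 × 0.090 = 0.00720.
Expected number = 0.00720 × 2500 = 18.00 ≈ 18.

18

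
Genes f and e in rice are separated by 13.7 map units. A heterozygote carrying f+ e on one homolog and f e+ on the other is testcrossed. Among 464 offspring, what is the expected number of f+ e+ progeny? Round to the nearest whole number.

A map distance of 13.7 map units corresponds to a recombination frequency of 0.137.
The F1 is f+ e / f e+, so f+ e+ is a recombinant gamete class with expected frequency r/2 = 0.137/2 = 0.0685.
Expected number = 0.0685 × 464 = 31.78 ≈ 32.

32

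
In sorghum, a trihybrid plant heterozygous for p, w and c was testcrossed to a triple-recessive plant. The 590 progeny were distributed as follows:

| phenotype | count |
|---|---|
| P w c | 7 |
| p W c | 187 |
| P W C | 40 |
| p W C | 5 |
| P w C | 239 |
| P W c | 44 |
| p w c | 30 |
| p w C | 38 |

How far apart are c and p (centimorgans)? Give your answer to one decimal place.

15.9 centimorgans

The two most frequent reciprocal classes, P w C and p W c, are the parental types, so the F1 was P w C / p W c.
The two rarest classes, P w c and p W C, are the double crossovers. Comparing them with the parentals, only the c allele has switched, so c is the middle locus and the order is p – c – w.
Crossovers in the p–c interval produce the single-crossover classes p w C and P W c (38 + 44 = 82) plus the double crossovers (12).
RF(p–c) = (82 + 12) / 590 = 94/590 = 0.1593 → 15.9 centimorgans.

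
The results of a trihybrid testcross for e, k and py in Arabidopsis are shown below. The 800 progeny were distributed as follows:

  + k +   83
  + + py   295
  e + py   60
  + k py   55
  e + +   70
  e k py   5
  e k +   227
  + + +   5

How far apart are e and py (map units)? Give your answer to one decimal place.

19.1 map units

The two most frequent reciprocal classes, + + py and e k +, are the parental types, so the F1 was + + py / e k +.
The two rarest classes, + + + and e k py, are the double crossovers. Comparing them with the parentals, only the py allele has switched, so py is the middle locus and the order is e – py – k.
Crossovers in the e–py interval produce the single-crossover classes e + py and + k + (60 + 83 = 143) plus the double crossovers (10).
RF(e–py) = (143 + 10) / 800 = 153/800 = 0.1913 → 19.1 map units.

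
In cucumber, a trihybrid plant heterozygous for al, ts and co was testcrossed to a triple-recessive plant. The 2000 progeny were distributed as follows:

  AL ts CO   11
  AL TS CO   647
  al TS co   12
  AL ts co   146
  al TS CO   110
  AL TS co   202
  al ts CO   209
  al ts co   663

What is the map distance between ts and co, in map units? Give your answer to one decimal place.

21.7 map units

The two most frequent reciprocal classes, AL TS CO and al ts co, are the parental types, so the F1 was AL TS CO / al ts co.
The two rarest classes, AL ts CO and al TS co, are the double crossovers. Comparing them with the parentals, only the ts allele has switched, so ts is the middle locus and the order is al – ts – co.
Crossovers in the ts–co interval produce the single-crossover classes AL TS co and al ts CO (202 + 209 = 411) plus the double crossovers (23).
RF(ts–co) = (411 + 23) / 2000 = 434/2000 = 0.2170 → 21.7 map units.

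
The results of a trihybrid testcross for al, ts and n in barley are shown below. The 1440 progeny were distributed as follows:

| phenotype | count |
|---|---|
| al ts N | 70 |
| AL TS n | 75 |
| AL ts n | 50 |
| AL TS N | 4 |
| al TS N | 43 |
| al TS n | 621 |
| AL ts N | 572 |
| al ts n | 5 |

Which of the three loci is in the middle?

The two most frequent reciprocal classes, al TS n and AL ts N, are the parental types, so the F1 was al TS n / AL ts N.
The two rarest classes, al ts n and AL TS N, are the double crossovers. Comparing them with the parentals, only the ts allele has switched, so ts is the middle locus and the order is al – ts – n.

ts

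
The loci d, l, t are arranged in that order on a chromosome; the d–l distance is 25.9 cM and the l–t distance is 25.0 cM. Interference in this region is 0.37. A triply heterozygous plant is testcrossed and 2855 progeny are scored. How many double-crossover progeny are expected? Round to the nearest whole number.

Map distances give recombination frequencies of 0.259 and 0.250 for the two intervals.
With interference 0.37 (so coincidence = 0.63), expected double-crossover frequency = 0.259 × 0.250 × 0.63 = 0.04079.
Expected number = 0.04079 × 2855 = 116.46 ≈ 116.

116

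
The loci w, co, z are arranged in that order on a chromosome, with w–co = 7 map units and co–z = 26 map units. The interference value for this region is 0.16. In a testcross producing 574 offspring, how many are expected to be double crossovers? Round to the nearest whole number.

9

Map distances give recombination frequencies of 0.070 and 0.260 for the two intervals.
With interference 0.16 (so coincidence = 0.84), expected double-crossover frequency = 0.070 × 0.260 × 0.84 = 0.01529.
Expected number = 0.01529 × 574 = 8.78 ≈ 9.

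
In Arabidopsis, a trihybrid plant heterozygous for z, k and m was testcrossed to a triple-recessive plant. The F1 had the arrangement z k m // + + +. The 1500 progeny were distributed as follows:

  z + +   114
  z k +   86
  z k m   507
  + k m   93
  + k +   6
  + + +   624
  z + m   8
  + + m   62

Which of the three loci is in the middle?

The two rarest classes, z + m and + k +, are the double crossovers. Comparing them with the parentals, only the k allele has switched, so k is the middle locus and the order is z – k – m.

k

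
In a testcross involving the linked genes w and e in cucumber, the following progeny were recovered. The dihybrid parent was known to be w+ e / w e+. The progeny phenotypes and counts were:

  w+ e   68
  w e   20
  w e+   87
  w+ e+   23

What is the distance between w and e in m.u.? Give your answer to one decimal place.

21.7 m.u.

The recombinant classes are w+ e+ and w e: 23 + 20 = 43.
Recombination frequency = 43/198 = 0.2172 ≈ 21.7%, i.e. 21.7 m.u.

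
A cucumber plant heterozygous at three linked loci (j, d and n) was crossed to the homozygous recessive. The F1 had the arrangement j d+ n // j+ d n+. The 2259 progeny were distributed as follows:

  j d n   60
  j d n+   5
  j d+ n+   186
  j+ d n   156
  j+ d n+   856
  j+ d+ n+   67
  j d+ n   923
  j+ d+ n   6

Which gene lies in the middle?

The two rarest classes, j+ d+ n and j d n+, are the double crossovers. Comparing them with the parentals, only the j allele has switched, so j is the middle locus and the order is n – j – d.

j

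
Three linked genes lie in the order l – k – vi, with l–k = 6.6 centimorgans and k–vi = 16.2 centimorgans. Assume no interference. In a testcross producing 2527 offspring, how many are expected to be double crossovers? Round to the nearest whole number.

27

Map distances give recombination frequencies of 0.066 and 0.162 for the two intervals.
With no interference, expected double-crossover frequency = 0.066 × 0.162 = 0.01069.
Expected number = 0.01069 × 2527 = 27.02 ≈ 27.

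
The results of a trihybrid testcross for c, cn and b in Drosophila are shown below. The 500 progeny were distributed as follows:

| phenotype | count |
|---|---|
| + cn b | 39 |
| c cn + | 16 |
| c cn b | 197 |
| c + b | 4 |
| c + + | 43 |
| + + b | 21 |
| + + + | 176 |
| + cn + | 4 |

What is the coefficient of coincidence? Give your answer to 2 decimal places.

The two most frequent reciprocal classes, + + + and c cn b, are the parental types, so the F1 was + + + / c cn b.
The two rarest classes, + cn + and c + b, are the double crossovers. Comparing them with the parentals, only the cn allele has switched, so cn is the middle locus and the order is c – cn – b.
c–cn: (82 + 8)/500 = 0.1800; cn–b: (37 + 8)/500 = 0.0900.
Expected DCO frequency = 0.1800 × 0.0900 ≈ 0.01620; observed = 8/500 ≈ 0.01600.
Coefficient of coincidence = 0.01600/0.01620 ≈ 0.99.

0.99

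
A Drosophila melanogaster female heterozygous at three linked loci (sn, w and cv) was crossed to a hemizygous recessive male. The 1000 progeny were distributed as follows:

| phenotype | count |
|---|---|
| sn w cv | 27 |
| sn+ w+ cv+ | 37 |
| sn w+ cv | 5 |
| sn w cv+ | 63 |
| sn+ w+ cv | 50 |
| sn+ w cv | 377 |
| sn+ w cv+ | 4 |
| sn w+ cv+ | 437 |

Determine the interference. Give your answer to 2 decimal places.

-0.01

The two most frequent reciprocal classes, sn+ w cv and sn w+ cv+, are the parental types, so the F1 was sn+ w cv / sn w+ cv+.
The two rarest classes, sn+ w cv+ and sn w+ cv, are the double crossovers. Comparing them with the parentals, only the cv allele has switched, so cv is the middle locus and the order is sn – cv – w.
sn–cv: (64 + 9)/1000 = 0.0730; cv–w: (113 + 9)/1000 = 0.1220.
Expected DCO frequency = 0.0730 × 0.1220 ≈ 0.00891; observed = 9/1000 ≈ 0.00900.
Coefficient of coincidence = 0.00900/0.00891 ≈ 1.01; interference = 1 − 1.01 = -0.01.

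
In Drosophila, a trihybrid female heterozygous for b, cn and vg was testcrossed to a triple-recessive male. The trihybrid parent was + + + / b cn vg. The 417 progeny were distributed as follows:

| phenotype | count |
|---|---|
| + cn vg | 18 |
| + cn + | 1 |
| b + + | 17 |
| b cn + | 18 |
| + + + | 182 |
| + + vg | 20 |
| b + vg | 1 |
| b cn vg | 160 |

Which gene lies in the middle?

The two rarest classes, + cn + and b + vg, are the double crossovers. Comparing them with the parentals, only the cn allele has switched, so cn is the middle locus and the order is b – cn – vg.

cn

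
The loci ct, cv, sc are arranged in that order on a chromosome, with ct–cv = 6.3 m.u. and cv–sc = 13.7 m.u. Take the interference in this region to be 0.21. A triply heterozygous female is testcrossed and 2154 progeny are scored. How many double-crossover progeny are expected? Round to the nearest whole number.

Map distances give recombination frequencies of 0.063 and 0.137 for the two intervals.
With interference 0.21 (so coincidence = 0.79), expected double-crossover frequency = 0.063 × 0.137 × 0.79 = 0.00682.
Expected number = 0.00682 × 2154 = 14.69 ≈ 15.

15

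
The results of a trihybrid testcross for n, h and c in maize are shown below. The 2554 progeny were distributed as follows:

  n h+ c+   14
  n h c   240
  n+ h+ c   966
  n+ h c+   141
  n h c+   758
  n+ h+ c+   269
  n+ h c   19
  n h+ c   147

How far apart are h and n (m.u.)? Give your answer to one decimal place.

The two most frequent reciprocal classes, n h c+ and n+ h+ c, are the parental types, so the F1 was n h c+ / n+ h+ c.
The two rarest classes, n h+ c+ and n+ h c, are the double crossovers. Comparing them with the parentals, only the h allele has switched, so h is the middle locus and the order is c – h – n.
Crossovers in the h–n interval produce the single-crossover classes n+ h c+ and n h+ c (141 + 147 = 288) plus the double crossovers (33).
RF(h–n) = (288 + 33) / 2554 = 321/2554 = 0.1257 → 12.6 m.u.

12.6 m.u.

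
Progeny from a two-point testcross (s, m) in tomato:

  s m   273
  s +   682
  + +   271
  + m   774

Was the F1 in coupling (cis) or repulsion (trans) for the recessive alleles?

trans

The two most frequent classes are + m (774) and s + (682); these are the parental (non-recombinant) types.
So the F1 carried + m on one chromosome and s + on the other — the recessive alleles are on opposite chromosomes (trans / repulsion).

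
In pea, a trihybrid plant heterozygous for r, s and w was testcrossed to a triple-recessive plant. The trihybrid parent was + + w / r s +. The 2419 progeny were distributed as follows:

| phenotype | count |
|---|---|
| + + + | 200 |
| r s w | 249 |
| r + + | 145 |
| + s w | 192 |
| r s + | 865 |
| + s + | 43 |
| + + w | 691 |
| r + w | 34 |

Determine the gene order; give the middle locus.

The two rarest classes, r + w and + s +, are the double crossovers. Comparing them with the parentals, only the r allele has switched, so r is the middle locus and the order is w – r – s.

r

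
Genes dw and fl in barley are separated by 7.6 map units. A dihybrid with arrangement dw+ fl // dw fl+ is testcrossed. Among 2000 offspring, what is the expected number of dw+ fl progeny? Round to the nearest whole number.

924

A map distance of 7.6 map units corresponds to a recombination frequency of 0.076.
The F1 is dw+ fl / dw fl+, so dw+ fl is a parental gamete class with expected frequency (1 − r)/2 = 0.924/2 = 0.4620.
Expected number = 0.4620 × 2000 = 924.00 ≈ 924.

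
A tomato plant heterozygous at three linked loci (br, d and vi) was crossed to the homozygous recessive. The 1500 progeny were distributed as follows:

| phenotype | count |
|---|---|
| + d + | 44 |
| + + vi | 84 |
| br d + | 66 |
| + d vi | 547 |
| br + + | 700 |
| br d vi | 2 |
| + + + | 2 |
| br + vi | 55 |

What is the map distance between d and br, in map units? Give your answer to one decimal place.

10.3 map units

The two most frequent reciprocal classes, br + + and + d vi, are the parental types, so the F1 was br + + / + d vi.
The two rarest classes, + + + and br d vi, are the double crossovers. Comparing them with the parentals, only the br allele has switched, so br is the middle locus and the order is d – br – vi.
Crossovers in the d–br interval produce the single-crossover classes br d + and + + vi (66 + 84 = 150) plus the double crossovers (4).
RF(d–br) = (150 + 4) / 1500 = 154/1500 = 0.1027 → 10.3 map units.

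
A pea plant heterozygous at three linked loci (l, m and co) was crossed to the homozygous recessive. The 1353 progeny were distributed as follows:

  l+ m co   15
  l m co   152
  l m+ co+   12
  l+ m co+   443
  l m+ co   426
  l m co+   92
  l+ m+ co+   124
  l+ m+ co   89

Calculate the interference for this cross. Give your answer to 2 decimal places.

The two most frequent reciprocal classes, l m+ co and l+ m co+, are the parental types, so the F1 was l m+ co / l+ m co+.
The two rarest classes, l m+ co+ and l+ m co, are the double crossovers. Comparing them with the parentals, only the co allele has switched, so co is the middle locus and the order is m – co – l.
m–co: (276 + 27)/1353 = 0.2239; co–l: (181 + 27)/1353 = 0.1537.
Expected DCO frequency = 0.2239 × 0.1537 ≈ 0.03441; observed = 27/1353 ≈ 0.01996.
Coefficient of coincidence = 0.01996/0.03441 ≈ 0.58; interference = 1 − 0.58 = 0.42.

0.42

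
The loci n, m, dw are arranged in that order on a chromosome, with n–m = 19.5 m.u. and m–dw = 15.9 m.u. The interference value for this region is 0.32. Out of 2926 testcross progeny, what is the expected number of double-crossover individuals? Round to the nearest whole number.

Map distances give recombination frequencies of 0.195 and 0.159 for the two intervals.
With interference 0.32 (so coincidence = 0.68), expected double-crossover frequency = 0.195 × 0.159 × 0.68 = 0.02108.
Expected number = 0.02108 × 2926 = 61.69 ≈ 62.

62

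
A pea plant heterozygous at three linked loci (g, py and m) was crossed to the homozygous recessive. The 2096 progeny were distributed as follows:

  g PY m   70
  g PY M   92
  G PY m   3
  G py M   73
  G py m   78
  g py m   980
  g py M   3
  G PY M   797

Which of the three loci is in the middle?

The two most frequent reciprocal classes, G PY M and g py m, are the parental types, so the F1 was G PY M / g py m.
The two rarest classes, G PY m and g py M, are the double crossovers. Comparing them with the parentals, only the m allele has switched, so m is the middle locus and the order is py – m – g.

m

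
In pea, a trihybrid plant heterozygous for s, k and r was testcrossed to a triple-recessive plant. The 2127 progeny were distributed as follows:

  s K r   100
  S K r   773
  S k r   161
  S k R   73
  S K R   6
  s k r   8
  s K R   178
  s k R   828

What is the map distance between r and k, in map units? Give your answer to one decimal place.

16.6 map units

The two most frequent reciprocal classes, s k R and S K r, are the parental types, so the F1 was s k R / S K r.
The two rarest classes, s k r and S K R, are the double crossovers. Comparing them with the parentals, only the r allele has switched, so r is the middle locus and the order is s – r – k.
Crossovers in the r–k interval produce the single-crossover classes s K R and S k r (178 + 161 = 339) plus the double crossovers (14).
RF(r–k) = (339 + 14) / 2127 = 353/2127 = 0.1660 → 16.6 map units.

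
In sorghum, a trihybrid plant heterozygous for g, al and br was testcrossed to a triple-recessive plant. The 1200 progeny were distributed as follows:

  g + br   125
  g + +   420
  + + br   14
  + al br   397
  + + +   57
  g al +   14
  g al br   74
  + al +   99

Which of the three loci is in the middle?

The two most frequent reciprocal classes, + al br and g + +, are the parental types, so the F1 was + al br / g + +.
The two rarest classes, + + br and g al +, are the double crossovers. Comparing them with the parentals, only the al allele has switched, so al is the middle locus and the order is br – al – g.

al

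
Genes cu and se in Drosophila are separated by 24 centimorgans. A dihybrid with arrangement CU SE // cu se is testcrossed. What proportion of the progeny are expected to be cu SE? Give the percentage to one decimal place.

12.0%

A map distance of 24 centimorgans corresponds to a recombination frequency of 0.240.
The F1 is CU SE / cu se, so cu SE is a recombinant gamete class with expected frequency r/2 = 0.240/2 = 0.1200.
That is 0.1200 = 12.0% of the progeny.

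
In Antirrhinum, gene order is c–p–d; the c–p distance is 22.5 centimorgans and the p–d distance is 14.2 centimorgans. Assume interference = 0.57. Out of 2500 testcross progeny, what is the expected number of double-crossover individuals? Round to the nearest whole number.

34

Map distances give recombination frequencies of 0.225 and 0.142 for the two intervals.
With interference 0.57 (so coincidence = 0.43), expected double-crossover frequency = 0.225 × 0.142 × 0.43 = 0.01374.
Expected number = 0.01374 × 2500 = 34.35 ≈ 34.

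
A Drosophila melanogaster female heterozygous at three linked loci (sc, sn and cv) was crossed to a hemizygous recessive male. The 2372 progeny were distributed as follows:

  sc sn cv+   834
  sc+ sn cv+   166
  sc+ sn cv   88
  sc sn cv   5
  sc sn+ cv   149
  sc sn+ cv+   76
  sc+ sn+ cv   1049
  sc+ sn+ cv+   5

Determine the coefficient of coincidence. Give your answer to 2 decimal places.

0.42

The two most frequent reciprocal classes, sc sn cv+ and sc+ sn+ cv, are the parental types, so the F1 was sc sn cv+ / sc+ sn+ cv.
The two rarest classes, sc sn cv and sc+ sn+ cv+, are the double crossovers. Comparing them with the parentals, only the cv allele has switched, so cv is the middle locus and the order is sn – cv – sc.
sn–cv: (164 + 10)/2372 = 0.0734; cv–sc: (315 + 10)/2372 = 0.1370.
Expected DCO frequency = 0.0734 × 0.1370 ≈ 0.01006; observed = 10/2372 ≈ 0.00422.
Coefficient of coincidence = 0.00422/0.01006 ≈ 0.42.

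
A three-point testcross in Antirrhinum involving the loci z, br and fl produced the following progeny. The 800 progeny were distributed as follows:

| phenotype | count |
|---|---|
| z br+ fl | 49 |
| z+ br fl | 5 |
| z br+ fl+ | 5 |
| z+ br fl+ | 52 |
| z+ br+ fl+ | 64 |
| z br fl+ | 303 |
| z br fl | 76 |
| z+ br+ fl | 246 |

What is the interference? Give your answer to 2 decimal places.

0.52

The two most frequent reciprocal classes, z br fl+ and z+ br+ fl, are the parental types, so the F1 was z br fl+ / z+ br+ fl.
The two rarest classes, z br+ fl+ and z+ br fl, are the double crossovers. Comparing them with the parentals, only the br allele has switched, so br is the middle locus and the order is z – br – fl.
z–br: (101 + 10)/800 = 0.1388; br–fl: (140 + 10)/800 = 0.1875.
Expected DCO frequency = 0.1388 × 0.1875 ≈ 0.02602; observed = 10/800 ≈ 0.01250.
Coefficient of coincidence = 0.01250/0.02602 ≈ 0.48; interference = 1 − 0.48 = 0.52.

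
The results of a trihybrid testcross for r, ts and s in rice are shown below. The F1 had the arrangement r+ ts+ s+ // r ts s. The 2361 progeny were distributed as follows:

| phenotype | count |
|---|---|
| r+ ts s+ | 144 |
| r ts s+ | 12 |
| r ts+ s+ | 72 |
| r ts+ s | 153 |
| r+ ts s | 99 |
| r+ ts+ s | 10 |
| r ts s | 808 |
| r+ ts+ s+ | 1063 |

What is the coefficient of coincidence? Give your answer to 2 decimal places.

0.84

The two rarest classes, r+ ts+ s and r ts s+, are the double crossovers. Comparing them with the parentals, only the s allele has switched, so s is the middle locus and the order is r – s – ts.
r–s: (171 + 22)/2361 = 0.0817; s–ts: (297 + 22)/2361 = 0.1351.
Expected DCO frequency = 0.0817 × 0.1351 ≈ 0.01104; observed = 22/2361 ≈ 0.00932.
Coefficient of coincidence = 0.00932/0.01104 ≈ 0.84.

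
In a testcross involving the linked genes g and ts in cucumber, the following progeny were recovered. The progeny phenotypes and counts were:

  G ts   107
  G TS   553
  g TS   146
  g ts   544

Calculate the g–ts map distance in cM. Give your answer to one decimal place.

18.7 cM

The two most frequent classes, G TS (553) and g ts (544), are the parental types, so the F1 was G TS / g ts.
The recombinant classes are G ts and g TS: 107 + 146 = 253.
Recombination frequency = 253/1350 = 0.1874 ≈ 18.7%, i.e. 18.7 cM.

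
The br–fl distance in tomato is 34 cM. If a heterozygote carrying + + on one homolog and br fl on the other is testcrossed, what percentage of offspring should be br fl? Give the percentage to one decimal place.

A map distance of 34 cM corresponds to a recombination frequency of 0.340.
The F1 is + + / br fl, so br fl is a parental gamete class with expected frequency (1 − r)/2 = 0.660/2 = 0.3300.
That is 0.3300 = 33.0% of the progeny.

33.0%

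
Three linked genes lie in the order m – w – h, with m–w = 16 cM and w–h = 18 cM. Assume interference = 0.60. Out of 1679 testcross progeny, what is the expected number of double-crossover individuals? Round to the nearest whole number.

Map distances give recombination frequencies of 0.160 and 0.180 for the two intervals.
With interference 0.60 (so coincidence = 0.40), expected double-crossover frequency = 0.160 × 0.180 × 0.40 = 0.01152.
Expected number = 0.01152 × 1679 = 19.34 ≈ 19.

19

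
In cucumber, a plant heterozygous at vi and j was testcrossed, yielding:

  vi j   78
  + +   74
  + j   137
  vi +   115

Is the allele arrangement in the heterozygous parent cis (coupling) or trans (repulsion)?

The two most frequent classes are + j (137) and vi + (115); these are the parental (non-recombinant) types.
So the F1 carried + j on one chromosome and vi + on the other — the recessive alleles are on opposite chromosomes (trans / repulsion).

trans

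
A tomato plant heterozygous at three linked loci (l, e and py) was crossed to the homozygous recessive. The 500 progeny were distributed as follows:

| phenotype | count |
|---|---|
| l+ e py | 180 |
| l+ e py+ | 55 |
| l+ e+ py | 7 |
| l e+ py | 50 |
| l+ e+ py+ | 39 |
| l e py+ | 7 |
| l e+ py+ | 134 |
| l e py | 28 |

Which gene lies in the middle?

e

The two most frequent reciprocal classes, l+ e py and l e+ py+, are the parental types, so the F1 was l+ e py / l e+ py+.
The two rarest classes, l+ e+ py and l e py+, are the double crossovers. Comparing them with the parentals, only the e allele has switched, so e is the middle locus and the order is py – e – l.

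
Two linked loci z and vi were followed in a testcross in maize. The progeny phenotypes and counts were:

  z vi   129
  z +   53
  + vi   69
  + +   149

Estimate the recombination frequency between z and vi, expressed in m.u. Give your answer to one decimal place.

The two most frequent classes, + + (149) and z vi (129), are the parental types, so the F1 was + + / z vi.
The recombinant classes are + vi and z +: 69 + 53 = 122.
Recombination frequency = 122/400 = 0.3050 ≈ 30.5%, i.e. 30.5 m.u.

30.5 m.u.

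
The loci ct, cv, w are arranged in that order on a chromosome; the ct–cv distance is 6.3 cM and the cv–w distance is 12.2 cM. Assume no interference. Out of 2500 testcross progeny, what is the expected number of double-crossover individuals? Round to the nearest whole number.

19

Map distances give recombination frequencies of 0.063 and 0.122 for the two intervals.
With no interference, expected double-crossover frequency = 0.063 × 0.122 = 0.00769.
Expected number = 0.00769 × 2500 = 19.21 ≈ 19.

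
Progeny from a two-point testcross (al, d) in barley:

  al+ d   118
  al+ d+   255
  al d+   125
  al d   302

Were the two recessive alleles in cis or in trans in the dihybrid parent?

cis

The two most frequent classes are al+ d+ (255) and al d (302); these are the parental (non-recombinant) types.
So the F1 carried al+ d+ on one chromosome and al d on the other — the recessive alleles are on the same chromosome (cis / coupling).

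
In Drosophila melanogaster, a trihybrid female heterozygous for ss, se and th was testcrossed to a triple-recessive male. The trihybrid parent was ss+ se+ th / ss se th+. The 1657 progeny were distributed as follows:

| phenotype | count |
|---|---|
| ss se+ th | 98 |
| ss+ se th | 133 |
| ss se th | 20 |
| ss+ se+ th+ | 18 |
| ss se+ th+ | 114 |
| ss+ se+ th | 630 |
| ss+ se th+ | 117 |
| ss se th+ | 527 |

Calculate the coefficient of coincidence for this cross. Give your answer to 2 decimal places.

0.87

The two rarest classes, ss+ se+ th+ and ss se th, are the double crossovers. Comparing them with the parentals, only the th allele has switched, so th is the middle locus and the order is se – th – ss.
se–th: (247 + 38)/1657 = 0.1720; th–ss: (215 + 38)/1657 = 0.1527.
Expected DCO frequency = 0.1720 × 0.1527 ≈ 0.02626; observed = 38/1657 ≈ 0.02293.
Coefficient of coincidence = 0.02293/0.02626 ≈ 0.87.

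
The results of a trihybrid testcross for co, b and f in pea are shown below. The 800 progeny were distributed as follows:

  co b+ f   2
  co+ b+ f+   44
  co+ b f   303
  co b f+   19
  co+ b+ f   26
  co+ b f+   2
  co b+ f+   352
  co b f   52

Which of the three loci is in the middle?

f

The two most frequent reciprocal classes, co+ b f and co b+ f+, are the parental types, so the F1 was co+ b f / co b+ f+.
The two rarest classes, co+ b f+ and co b+ f, are the double crossovers. Comparing them with the parentals, only the f allele has switched, so f is the middle locus and the order is co – f – b.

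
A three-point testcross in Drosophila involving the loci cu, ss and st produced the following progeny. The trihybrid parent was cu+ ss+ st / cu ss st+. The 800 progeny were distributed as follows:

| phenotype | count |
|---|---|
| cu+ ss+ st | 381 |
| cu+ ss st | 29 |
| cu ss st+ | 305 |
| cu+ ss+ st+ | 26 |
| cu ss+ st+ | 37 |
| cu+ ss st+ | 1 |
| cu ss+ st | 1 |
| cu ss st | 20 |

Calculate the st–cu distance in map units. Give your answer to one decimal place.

6.0 map units

The two rarest classes, cu ss+ st and cu+ ss st+, are the double crossovers. Comparing them with the parentals, only the cu allele has switched, so cu is the middle locus and the order is st – cu – ss.
Crossovers in the st–cu interval produce the single-crossover classes cu+ ss+ st+ and cu ss st (26 + 20 = 46) plus the double crossovers (2).
RF(st–cu) = (46 + 2) / 800 = 48/800 = 0.0600 → 6.0 map units.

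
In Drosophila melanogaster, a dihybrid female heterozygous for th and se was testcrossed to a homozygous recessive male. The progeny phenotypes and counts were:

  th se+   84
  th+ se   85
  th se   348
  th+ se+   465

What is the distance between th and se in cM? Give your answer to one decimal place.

17.2 cM

The two most frequent classes, th+ se+ (465) and th se (348), are the parental types, so the F1 was th+ se+ / th se.
The recombinant classes are th+ se and th se+: 85 + 84 = 169.
Recombination frequency = 169/982 = 0.1721 ≈ 17.2%, i.e. 17.2 cM.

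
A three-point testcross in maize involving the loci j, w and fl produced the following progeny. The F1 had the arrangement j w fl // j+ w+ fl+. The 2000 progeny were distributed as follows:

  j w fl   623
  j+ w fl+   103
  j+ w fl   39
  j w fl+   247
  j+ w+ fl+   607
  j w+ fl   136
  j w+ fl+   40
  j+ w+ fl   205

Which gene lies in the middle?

The two rarest classes, j+ w fl and j w+ fl+, are the double crossovers. Comparing them with the parentals, only the j allele has switched, so j is the middle locus and the order is w – j – fl.

j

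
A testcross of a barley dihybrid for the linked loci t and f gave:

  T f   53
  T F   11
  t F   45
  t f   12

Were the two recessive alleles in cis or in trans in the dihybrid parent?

The two most frequent classes are T f (53) and t F (45); these are the parental (non-recombinant) types.
So the F1 carried T f on one chromosome and t F on the other — the recessive alleles are on opposite chromosomes (trans / repulsion).

trans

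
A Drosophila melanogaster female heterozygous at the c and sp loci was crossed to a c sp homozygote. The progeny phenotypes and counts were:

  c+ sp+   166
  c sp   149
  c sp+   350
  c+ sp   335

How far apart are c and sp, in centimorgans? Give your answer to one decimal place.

31.5 centimorgans

The two most frequent classes, c+ sp (335) and c sp+ (350), are the parental types, so the F1 was c+ sp / c sp+.
The recombinant classes are c+ sp+ and c sp: 166 + 149 = 315.
Recombination frequency = 315/1000 = 0.3150 ≈ 31.5%, i.e. 31.5 centimorgans.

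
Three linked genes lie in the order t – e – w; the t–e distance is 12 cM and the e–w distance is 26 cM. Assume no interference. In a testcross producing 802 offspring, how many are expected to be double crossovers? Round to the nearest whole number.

Map distances give recombination frequencies of 0.120 and 0.260 for the two intervals.
With no interference, expected double-crossover frequency = 0.120 × 0.260 = 0.03120.
Expected number = 0.03120 × 802 = 25.02 ≈ 25.

25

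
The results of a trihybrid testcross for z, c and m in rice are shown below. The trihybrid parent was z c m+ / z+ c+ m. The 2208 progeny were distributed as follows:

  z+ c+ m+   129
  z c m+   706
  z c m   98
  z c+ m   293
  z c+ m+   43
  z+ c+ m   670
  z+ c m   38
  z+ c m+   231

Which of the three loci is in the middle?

The two rarest classes, z c+ m+ and z+ c m, are the double crossovers. Comparing them with the parentals, only the c allele has switched, so c is the middle locus and the order is z – c – m.

c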